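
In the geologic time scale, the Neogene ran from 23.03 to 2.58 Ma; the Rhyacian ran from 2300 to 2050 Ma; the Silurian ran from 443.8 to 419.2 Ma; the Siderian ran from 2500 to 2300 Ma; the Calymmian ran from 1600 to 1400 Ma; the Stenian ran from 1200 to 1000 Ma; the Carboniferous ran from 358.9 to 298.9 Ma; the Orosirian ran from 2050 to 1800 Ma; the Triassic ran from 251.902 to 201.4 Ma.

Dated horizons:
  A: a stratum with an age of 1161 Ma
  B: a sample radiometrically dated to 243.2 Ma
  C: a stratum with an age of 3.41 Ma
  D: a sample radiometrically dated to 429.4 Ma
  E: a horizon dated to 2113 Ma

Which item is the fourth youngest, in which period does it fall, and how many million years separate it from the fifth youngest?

Sorted youngest-first by Ma: C (3.41), B (243.2), D (429.4), A (1161), E (2113).
The fourth youngest is A at 1161 Ma, which lies in 1200–1000 Ma: the Stenian.
The fifth youngest is E at 2113 Ma; separation = |1161 − 2113| = 952 Myr.

A, in the Stenian; 952 million years to E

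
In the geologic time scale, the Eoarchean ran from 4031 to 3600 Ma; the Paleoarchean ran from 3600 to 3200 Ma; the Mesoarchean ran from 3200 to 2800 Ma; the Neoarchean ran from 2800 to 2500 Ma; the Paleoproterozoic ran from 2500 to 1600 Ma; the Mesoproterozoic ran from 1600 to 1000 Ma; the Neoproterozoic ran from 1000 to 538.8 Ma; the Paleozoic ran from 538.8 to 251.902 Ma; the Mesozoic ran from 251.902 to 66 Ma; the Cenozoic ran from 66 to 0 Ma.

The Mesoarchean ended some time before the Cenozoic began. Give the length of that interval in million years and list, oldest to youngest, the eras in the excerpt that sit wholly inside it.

2734 million years; Neoarchean, Paleoproterozoic, Mesoproterozoic, Neoproterozoic, Paleozoic, Mesozoic

The Mesoarchean closes at 2800 Ma and the Cenozoic opens at 66 Ma, so the interval is 2800 − 66 = 2734 Myr.
An era fits inside if it starts at or after 2800 Ma and ends at or before 66 Ma; oldest first that gives Neoarchean, Paleoproterozoic, Mesoproterozoic, Neoproterozoic, Paleozoic, Mesozoic.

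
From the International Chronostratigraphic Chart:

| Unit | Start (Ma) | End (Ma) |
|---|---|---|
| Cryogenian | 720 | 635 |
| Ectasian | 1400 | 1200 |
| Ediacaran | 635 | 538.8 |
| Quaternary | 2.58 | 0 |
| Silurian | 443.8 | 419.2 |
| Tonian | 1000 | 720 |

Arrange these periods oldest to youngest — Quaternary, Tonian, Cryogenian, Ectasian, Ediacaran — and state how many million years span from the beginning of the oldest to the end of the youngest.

Ectasian, Tonian, Cryogenian, Ediacaran, Quaternary; total span 1400 Myr

Start ages (Ma): Ectasian 1400, Tonian 1000, Cryogenian 720, Ediacaran 635, Quaternary 2.58.
Ordered oldest to youngest: Ectasian, Tonian, Cryogenian, Ediacaran, Quaternary.
Span = 1400 − 0 = 1400 Myr.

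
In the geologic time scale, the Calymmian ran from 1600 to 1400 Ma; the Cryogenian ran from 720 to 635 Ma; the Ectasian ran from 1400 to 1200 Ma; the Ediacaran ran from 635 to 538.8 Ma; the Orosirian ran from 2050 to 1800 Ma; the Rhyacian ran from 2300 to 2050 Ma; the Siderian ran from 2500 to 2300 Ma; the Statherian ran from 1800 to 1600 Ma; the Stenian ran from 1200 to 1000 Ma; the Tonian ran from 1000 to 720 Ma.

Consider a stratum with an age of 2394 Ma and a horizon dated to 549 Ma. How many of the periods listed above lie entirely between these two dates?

8

The older date is 2394 Ma and the younger is 549 Ma.
Periods with start < 2394 and end > 549 Ma: Rhyacian (2300–2050), Orosirian (2050–1800), Statherian (1800–1600), Calymmian (1600–1400), Ectasian (1400–1200), Stenian (1200–1000), Tonian (1000–720), Cryogenian (720–635).
That is 8 complete periods.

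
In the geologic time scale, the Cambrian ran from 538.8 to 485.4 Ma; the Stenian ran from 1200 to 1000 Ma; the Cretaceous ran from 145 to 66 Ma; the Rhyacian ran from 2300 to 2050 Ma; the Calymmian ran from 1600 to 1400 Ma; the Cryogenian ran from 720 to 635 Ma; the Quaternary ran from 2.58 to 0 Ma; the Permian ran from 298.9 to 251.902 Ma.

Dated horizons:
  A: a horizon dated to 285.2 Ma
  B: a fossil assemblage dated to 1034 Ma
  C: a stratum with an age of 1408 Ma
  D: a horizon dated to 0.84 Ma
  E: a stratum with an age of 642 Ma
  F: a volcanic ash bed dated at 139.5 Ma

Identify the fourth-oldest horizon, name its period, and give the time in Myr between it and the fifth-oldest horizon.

Larger Ma means older, so oldest first: C 1408 > B 1034 > E 642 > A 285.2 > F 139.5 > D 0.84.
Counting 4 along gives A (285.2 Ma); the excerpt puts that inside the Permian, 298.9–251.902 Ma.
Next in line is F (139.5 Ma), and 285.2 − 139.5 = 145.7 Myr.

A, in the Permian; 145.7 million years to F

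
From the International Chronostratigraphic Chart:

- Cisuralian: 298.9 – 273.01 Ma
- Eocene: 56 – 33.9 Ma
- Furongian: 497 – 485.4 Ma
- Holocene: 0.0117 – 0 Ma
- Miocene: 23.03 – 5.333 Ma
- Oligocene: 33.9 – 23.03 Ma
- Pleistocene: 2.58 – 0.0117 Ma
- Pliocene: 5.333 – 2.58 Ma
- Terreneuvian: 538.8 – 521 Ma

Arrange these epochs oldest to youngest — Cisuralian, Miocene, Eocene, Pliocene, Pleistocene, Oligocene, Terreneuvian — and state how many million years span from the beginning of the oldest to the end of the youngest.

Start ages (Ma): Terreneuvian 538.8, Cisuralian 298.9, Eocene 56, Oligocene 33.9, Miocene 23.03, Pliocene 5.333, Pleistocene 2.58.
Ordered oldest to youngest: Terreneuvian, Cisuralian, Eocene, Oligocene, Miocene, Pliocene, Pleistocene.
Span = 538.8 − 0.0117 = 538.7883 Myr.

Terreneuvian, Cisuralian, Eocene, Oligocene, Miocene, Pliocene, Pleistocene; total span 538.7883 Myr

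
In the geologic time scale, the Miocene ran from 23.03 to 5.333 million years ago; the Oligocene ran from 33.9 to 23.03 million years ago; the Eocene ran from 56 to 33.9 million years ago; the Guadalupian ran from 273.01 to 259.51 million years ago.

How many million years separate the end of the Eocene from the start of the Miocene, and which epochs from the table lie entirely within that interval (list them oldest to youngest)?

10.87 million years; Oligocene

End of Eocene = 33.9 Ma; start of Miocene = 23.03 Ma.
Gap = 33.9 − 23.03 = 10.87 Myr.
Epochs wholly inside 33.9–23.03 Ma: Oligocene (33.9–23.03).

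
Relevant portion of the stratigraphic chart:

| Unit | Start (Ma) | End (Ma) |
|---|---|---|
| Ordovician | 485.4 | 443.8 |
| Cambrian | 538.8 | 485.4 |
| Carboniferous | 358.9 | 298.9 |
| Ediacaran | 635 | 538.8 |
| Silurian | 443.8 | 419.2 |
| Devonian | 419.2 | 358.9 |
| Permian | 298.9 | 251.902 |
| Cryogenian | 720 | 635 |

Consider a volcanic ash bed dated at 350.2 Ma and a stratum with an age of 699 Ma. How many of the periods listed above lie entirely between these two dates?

699 Ma sits inside the Cryogenian (720–635) and 350.2 Ma inside the Carboniferous (358.9–298.9); neither of those is wholly between the two dates.
The listed periods lying completely between them are Ediacaran, Cambrian, Ordovician, Silurian, Devonian — 5 in all.

5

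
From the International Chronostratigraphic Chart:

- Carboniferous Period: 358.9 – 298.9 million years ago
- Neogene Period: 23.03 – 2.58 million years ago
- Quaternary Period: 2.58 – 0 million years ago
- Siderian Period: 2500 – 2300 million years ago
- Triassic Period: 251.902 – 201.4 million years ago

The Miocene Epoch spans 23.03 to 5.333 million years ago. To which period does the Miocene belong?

The Miocene (23.03–5.333 Ma) lies entirely within 23.03–2.58 Ma, the Neogene Period.

Neogene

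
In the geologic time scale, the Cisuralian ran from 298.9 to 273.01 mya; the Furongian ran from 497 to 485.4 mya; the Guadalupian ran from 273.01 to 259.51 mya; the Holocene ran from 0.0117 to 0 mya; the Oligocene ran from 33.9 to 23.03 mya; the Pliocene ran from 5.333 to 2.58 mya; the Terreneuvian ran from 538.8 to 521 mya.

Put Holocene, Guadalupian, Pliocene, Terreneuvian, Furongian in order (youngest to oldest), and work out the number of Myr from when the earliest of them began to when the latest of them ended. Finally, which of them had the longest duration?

Holocene, Pliocene, Guadalupian, Furongian, Terreneuvian; total span 538.8 Myr; longest is Terreneuvian

Start ages (Ma): Terreneuvian 538.8, Furongian 497, Guadalupian 273.01, Pliocene 5.333, Holocene 0.0117.
Ordered youngest to oldest: Holocene, Pliocene, Guadalupian, Furongian, Terreneuvian.
Span = 538.8 − 0 = 538.8 Myr.
Durations: Guadalupian 13.5, Pliocene 2.753, Terreneuvian 17.8, Furongian 11.6, Holocene 0.0117 → longest is Terreneuvian (17.8 Myr).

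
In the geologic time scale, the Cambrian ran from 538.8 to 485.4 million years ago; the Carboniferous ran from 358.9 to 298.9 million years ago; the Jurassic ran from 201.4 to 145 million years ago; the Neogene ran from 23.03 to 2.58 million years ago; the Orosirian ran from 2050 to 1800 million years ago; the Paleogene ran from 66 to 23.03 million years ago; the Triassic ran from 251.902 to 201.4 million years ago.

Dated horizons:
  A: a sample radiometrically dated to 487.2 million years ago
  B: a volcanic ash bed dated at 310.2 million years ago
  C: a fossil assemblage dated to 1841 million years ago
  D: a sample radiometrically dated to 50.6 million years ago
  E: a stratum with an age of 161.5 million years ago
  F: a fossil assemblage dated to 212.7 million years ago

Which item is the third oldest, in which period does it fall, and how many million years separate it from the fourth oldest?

Sorted oldest-first by Ma: C (1841), A (487.2), B (310.2), F (212.7), E (161.5), D (50.6).
The third oldest is B at 310.2 Ma, which lies in 358.9–298.9 Ma: the Carboniferous.
The fourth oldest is F at 212.7 Ma; separation = |310.2 − 212.7| = 97.5 Myr.

B, in the Carboniferous; 97.5 million years to F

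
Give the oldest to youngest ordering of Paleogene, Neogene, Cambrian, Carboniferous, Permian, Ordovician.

Group by era (each group listed oldest first) — Paleozoic: Cambrian, Ordovician, Carboniferous, Permian; Cenozoic: Paleogene, Neogene. The eras run Paleozoic → Mesozoic → Cenozoic. Concatenating the groups in that era order gives oldest to youngest directly.

Cambrian, then Ordovician, then Carboniferous, then Permian, then Paleogene, then Neogene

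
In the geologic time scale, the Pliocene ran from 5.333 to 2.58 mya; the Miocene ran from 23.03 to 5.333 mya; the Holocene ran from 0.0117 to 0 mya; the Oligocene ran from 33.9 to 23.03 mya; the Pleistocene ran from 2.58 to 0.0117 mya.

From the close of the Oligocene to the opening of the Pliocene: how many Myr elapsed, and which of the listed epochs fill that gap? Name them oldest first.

The Oligocene closes at 23.03 Ma and the Pliocene opens at 5.333 Ma, so the interval is 23.03 − 5.333 = 17.697 Myr.
An epoch fits inside if it starts at or after 23.03 Ma and ends at or before 5.333 Ma; oldest first that gives Miocene.

17.697 million years; Miocene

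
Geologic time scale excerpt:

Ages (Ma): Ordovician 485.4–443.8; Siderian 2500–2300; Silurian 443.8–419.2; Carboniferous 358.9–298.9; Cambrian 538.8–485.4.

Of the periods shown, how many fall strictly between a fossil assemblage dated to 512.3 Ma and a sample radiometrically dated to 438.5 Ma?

512.3 Ma sits inside the Cambrian (538.8–485.4) and 438.5 Ma inside the Silurian (443.8–419.2); neither of those is wholly between the two dates.
The listed periods lying completely between them are Ordovician — 1 in all.

1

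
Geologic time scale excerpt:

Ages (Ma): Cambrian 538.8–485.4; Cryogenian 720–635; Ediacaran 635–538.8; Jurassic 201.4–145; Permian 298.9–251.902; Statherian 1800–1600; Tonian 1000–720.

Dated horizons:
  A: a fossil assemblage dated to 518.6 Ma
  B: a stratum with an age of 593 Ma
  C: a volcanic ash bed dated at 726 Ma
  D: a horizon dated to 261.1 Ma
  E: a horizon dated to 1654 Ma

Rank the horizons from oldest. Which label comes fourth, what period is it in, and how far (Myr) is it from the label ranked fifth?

Larger Ma means older, so oldest first: E 1654 > C 726 > B 593 > A 518.6 > D 261.1.
Counting 4 along gives A (518.6 Ma); the excerpt puts that inside the Cambrian, 538.8–485.4 Ma.
Next in line is D (261.1 Ma), and 518.6 − 261.1 = 257.5 Myr.

A, in the Cambrian; 257.5 million years to D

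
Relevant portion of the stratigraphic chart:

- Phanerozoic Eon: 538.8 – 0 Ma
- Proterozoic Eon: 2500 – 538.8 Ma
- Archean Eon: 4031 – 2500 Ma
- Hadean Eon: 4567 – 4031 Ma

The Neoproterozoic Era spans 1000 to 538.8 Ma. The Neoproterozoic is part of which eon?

The Neoproterozoic (1000–538.8 Ma) lies entirely within 2500–538.8 Ma, the Proterozoic Eon.

Proterozoic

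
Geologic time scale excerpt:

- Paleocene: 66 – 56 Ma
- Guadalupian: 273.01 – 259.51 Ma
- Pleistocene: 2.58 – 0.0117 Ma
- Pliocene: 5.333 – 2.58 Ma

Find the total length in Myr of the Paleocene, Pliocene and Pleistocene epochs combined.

Duration is start − end for each: (66 − 56) + (5.333 − 2.58) + (2.58 − 0.0117).
That is 10 + 2.753 + 2.5683, which totals 15.3213 million years.

15.3213 million years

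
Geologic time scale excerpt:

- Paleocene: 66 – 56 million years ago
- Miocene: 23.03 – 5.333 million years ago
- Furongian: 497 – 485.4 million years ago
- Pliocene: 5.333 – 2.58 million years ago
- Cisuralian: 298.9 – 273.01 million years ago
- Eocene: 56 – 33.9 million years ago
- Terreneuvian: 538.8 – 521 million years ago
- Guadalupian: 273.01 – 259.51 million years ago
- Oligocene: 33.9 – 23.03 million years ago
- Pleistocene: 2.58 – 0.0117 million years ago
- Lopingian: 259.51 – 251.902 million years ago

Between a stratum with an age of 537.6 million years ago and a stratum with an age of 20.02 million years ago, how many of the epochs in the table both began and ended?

537.6 Ma sits inside the Terreneuvian (538.8–521) and 20.02 Ma inside the Miocene (23.03–5.333); neither of those is wholly between the two dates.
The listed epochs lying completely between them are Furongian, Cisuralian, Guadalupian, Lopingian, Paleocene, Eocene, Oligocene — 7 in all.

7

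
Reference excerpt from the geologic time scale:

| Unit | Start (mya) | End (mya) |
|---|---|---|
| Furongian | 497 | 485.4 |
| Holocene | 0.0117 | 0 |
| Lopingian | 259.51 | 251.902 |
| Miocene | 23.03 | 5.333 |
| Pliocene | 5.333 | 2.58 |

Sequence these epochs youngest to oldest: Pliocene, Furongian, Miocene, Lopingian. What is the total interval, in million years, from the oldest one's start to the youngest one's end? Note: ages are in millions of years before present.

Start ages (Ma): Furongian 497, Lopingian 259.51, Miocene 23.03, Pliocene 5.333.
Ordered youngest to oldest: Pliocene, Miocene, Lopingian, Furongian.
Span = 497 − 2.58 = 494.42 Myr.

Pliocene → Miocene → Lopingian → Furongian; total span 494.42 Myr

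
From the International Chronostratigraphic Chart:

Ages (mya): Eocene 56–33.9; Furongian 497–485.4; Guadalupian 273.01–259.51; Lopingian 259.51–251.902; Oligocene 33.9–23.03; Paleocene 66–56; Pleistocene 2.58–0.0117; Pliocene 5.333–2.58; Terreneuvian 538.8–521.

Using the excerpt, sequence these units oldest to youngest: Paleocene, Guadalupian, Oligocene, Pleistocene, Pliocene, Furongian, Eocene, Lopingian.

Sorting by start age (descending Ma, since larger Ma = older): Furongian began 497, Guadalupian began 273.01, Lopingian began 259.51, Paleocene began 66, Eocene began 56, Oligocene began 33.9, Pliocene began 5.333, Pleistocene began 2.58.

Furongian → Guadalupian → Lopingian → Paleocene → Eocene → Oligocene → Pliocene → Pleistocene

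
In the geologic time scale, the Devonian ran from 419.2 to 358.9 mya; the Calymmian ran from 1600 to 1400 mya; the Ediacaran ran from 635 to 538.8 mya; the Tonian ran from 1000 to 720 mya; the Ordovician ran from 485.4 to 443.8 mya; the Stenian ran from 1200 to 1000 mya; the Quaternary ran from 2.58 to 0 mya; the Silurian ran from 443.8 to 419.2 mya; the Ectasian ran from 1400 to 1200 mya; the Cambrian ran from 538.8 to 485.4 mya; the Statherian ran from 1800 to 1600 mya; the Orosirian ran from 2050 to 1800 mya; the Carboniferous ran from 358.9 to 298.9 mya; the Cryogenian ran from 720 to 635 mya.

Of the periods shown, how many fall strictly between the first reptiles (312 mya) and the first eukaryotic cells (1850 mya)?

1850 Ma sits inside the Orosirian (2050–1800) and 312 Ma inside the Carboniferous (358.9–298.9); neither of those is wholly between the two dates.
The listed periods lying completely between them are Statherian, Calymmian, Ectasian, Stenian, Tonian, Cryogenian, Ediacaran, Cambrian, Ordovician, Silurian, Devonian — 11 in all.

11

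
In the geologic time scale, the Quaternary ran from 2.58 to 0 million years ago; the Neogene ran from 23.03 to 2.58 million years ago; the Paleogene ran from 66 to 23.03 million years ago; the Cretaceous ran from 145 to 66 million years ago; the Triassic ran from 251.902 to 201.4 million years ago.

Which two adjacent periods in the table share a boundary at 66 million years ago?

Cretaceous and Paleogene

The Cretaceous ends at 66 million years ago and the Paleogene begins at 66 million years ago, so they share that boundary.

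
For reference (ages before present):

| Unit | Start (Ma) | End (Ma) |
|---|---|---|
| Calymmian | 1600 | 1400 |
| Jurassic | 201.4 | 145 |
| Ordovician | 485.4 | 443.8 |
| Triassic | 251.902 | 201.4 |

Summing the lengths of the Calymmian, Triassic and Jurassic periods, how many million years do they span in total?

Each duration: Calymmian = 200; Triassic = 50.502; Jurassic = 56.4.
Sum: 200 + 50.502 + 56.4 = 306.902 Myr.

306.902 million years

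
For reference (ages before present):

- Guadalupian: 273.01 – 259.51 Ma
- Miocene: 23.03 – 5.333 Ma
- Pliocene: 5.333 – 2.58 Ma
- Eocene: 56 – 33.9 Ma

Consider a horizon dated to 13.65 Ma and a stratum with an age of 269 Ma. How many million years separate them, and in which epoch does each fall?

Elapsed time: 269 − 13.65 = 255.35 Myr.
13.65 Ma lies within 23.03–5.333 Ma: Miocene.
269 Ma lies within 273.01–259.51 Ma: Guadalupian.

255.35 million years apart; the first in the Miocene, the second in the Guadalupian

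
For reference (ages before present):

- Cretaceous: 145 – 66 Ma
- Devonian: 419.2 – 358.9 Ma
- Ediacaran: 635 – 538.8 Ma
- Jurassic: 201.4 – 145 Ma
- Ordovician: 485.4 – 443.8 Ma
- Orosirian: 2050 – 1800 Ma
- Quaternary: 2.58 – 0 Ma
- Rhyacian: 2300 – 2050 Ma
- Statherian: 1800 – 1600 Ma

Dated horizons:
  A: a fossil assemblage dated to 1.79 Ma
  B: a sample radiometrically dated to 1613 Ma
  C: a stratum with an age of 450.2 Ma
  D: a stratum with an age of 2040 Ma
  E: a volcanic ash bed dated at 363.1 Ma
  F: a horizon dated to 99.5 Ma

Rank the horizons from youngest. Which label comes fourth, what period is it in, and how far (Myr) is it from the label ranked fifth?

Sorted youngest-first by Ma: A (1.79), F (99.5), E (363.1), C (450.2), B (1613), D (2040).
The fourth youngest is C at 450.2 Ma, which lies in 485.4–443.8 Ma: the Ordovician.
The fifth youngest is B at 1613 Ma; separation = |450.2 − 1613| = 1162.8 Myr.

C, in the Ordovician; 1162.8 million years to B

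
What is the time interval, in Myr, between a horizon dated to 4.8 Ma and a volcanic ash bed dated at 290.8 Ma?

286 million years

290.8 − 4.8 = 286 million years.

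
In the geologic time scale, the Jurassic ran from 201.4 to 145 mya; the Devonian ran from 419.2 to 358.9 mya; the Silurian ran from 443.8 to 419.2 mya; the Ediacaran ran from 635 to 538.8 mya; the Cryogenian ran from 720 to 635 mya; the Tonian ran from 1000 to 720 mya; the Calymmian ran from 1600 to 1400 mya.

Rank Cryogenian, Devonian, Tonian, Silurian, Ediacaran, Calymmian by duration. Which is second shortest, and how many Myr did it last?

Start − end for each: Cryogenian 720 − 635 = 85; Devonian 419.2 − 358.9 = 60.3; Tonian 1000 − 720 = 280; Silurian 443.8 − 419.2 = 24.6; Ediacaran 635 − 538.8 = 96.2; Calymmian 1600 − 1400 = 200.
Ranking these from shortest: Silurian < Devonian < Cryogenian < Ediacaran < Calymmian < Tonian.
Position 2 in that ranking is Devonian, which lasted 60.3 Myr.

Devonian, 60.3 million years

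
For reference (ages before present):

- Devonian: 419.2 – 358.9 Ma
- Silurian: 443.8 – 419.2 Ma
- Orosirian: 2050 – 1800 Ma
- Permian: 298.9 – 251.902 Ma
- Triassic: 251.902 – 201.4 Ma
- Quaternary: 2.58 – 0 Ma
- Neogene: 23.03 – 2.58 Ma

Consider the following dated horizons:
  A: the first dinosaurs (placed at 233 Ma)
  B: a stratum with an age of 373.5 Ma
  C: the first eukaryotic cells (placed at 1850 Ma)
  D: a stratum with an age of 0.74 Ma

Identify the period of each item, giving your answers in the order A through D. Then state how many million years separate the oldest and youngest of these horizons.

A — Triassic; B — Devonian; C — Orosirian; D — Quaternary; span 1849.26 million years

Match each age against the start–end ranges in the excerpt: A = 233 Ma → Triassic (251.902–201.4); B = 373.5 Ma → Devonian (419.2–358.9); C = 1850 Ma → Orosirian (2050–1800); D = 0.74 Ma → Quaternary (2.58–0).
The largest age is 1850 Ma and the smallest is 0.74 Ma; their difference is 1849.26 Myr.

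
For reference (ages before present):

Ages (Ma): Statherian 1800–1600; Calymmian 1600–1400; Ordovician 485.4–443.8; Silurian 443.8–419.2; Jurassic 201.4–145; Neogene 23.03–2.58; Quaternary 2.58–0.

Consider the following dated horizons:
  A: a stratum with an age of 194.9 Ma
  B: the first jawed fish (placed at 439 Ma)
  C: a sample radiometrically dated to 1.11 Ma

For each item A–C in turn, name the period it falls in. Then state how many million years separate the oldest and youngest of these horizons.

A — Jurassic; B — Silurian; C — Quaternary; span 437.89 million years

A: 194.9 Ma lies in 201.4–145 Ma, so Jurassic.
B: 439 Ma lies in 443.8–419.2 Ma, so Silurian.
C: 1.11 Ma lies in 2.58–0 Ma, so Quaternary.
Oldest = 439 Ma, youngest = 1.11 Ma → span 437.89 Myr.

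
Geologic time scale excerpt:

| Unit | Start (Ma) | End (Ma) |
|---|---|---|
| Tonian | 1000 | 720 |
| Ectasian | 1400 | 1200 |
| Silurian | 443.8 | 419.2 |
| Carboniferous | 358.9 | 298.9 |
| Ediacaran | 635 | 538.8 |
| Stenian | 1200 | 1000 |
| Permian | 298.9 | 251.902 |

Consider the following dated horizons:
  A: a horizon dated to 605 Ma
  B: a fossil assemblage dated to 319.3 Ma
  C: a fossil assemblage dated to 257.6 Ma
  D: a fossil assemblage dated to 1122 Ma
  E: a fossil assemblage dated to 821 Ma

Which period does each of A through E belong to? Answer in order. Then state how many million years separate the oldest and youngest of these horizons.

A: 605 Ma lies in 635–538.8 Ma, so Ediacaran.
B: 319.3 Ma lies in 358.9–298.9 Ma, so Carboniferous.
C: 257.6 Ma lies in 298.9–251.902 Ma, so Permian.
D: 1122 Ma lies in 1200–1000 Ma, so Stenian.
E: 821 Ma lies in 1000–720 Ma, so Tonian.
Oldest = 1122 Ma, youngest = 257.6 Ma → span 864.4 Myr.

A — Ediacaran; B — Carboniferous; C — Permian; D — Stenian; E — Tonian; span 864.4 million years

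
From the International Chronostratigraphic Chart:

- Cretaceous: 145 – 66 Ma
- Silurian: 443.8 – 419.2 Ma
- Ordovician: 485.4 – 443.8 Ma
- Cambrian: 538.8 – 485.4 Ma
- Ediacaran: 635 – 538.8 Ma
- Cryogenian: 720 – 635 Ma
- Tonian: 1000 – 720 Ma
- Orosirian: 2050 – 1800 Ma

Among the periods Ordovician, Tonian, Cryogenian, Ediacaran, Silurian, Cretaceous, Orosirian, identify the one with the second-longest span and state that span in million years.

Durations: Ordovician 41.6; Tonian 280; Cryogenian 85; Ediacaran 96.2; Silurian 24.6; Cretaceous 79; Orosirian 250 Myr.
Sorted longest-first: Tonian (280), Orosirian (250), Ediacaran (96.2), Cryogenian (85), Cretaceous (79), Ordovician (41.6), Silurian (24.6).
The second longest is Orosirian at 250 Myr.

Orosirian, 250 million years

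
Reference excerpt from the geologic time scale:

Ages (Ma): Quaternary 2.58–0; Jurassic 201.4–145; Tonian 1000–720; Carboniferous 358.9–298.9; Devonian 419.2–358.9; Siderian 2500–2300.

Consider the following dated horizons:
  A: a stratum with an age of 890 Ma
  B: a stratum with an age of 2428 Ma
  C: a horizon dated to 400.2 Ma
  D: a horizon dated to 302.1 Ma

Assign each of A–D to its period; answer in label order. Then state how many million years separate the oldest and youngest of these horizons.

A — Tonian; B — Siderian; C — Devonian; D — Carboniferous; span 2125.9 million years

Match each age against the start–end ranges in the excerpt: A = 890 Ma → Tonian (1000–720); B = 2428 Ma → Siderian (2500–2300); C = 400.2 Ma → Devonian (419.2–358.9); D = 302.1 Ma → Carboniferous (358.9–298.9).
The largest age is 2428 Ma and the smallest is 302.1 Ma; their difference is 2125.9 Myr.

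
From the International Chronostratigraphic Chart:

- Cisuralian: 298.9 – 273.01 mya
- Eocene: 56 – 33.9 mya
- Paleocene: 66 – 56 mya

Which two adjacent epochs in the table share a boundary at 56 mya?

Paleocene and Eocene

The Paleocene ends at 56 mya and the Eocene begins at 56 mya, so they share that boundary.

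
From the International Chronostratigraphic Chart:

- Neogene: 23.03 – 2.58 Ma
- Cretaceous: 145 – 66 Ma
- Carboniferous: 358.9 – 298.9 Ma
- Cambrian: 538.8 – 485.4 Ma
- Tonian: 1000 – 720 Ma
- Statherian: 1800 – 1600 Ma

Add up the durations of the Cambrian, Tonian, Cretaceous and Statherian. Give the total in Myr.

612.4 million years

Each duration: Cambrian = 53.4; Tonian = 280; Cretaceous = 79; Statherian = 200.
Sum: 53.4 + 280 + 79 + 200 = 612.4 Myr.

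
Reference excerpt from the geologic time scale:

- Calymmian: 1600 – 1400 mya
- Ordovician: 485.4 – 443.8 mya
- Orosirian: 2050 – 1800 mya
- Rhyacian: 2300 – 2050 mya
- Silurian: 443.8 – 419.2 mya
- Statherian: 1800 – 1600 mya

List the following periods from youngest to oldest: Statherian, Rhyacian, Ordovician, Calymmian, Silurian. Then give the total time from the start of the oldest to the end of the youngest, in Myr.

Silurian → Ordovician → Calymmian → Statherian → Rhyacian; total span 1880.8 Myr

From the excerpt: Statherian 1800–1600; Rhyacian 2300–2050; Ordovician 485.4–443.8; Calymmian 1600–1400; Silurian 443.8–419.2 (Ma).
Larger Ma is earlier, so the oldest is Rhyacian and the youngest is Silurian; youngest to oldest: Silurian, Ordovician, Calymmian, Statherian, Rhyacian.
Oldest start 2300 minus youngest end 419.2 gives 1880.8 Myr overall.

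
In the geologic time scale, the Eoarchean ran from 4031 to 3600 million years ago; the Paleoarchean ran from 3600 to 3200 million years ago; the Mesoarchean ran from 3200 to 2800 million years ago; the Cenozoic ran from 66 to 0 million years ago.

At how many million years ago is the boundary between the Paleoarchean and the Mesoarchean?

The Paleoarchean ends and the Mesoarchean begins at 3200 million years ago.

3200 million years ago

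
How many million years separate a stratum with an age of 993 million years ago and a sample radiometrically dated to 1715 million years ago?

722 million years

1715 − 993 = 722 million years.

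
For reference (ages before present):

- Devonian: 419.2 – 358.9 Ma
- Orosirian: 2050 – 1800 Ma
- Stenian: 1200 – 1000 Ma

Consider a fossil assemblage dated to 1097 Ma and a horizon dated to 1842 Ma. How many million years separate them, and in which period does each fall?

Elapsed time: 1842 − 1097 = 745 Myr.
1097 Ma lies within 1200–1000 Ma: Stenian.
1842 Ma lies within 2050–1800 Ma: Orosirian.

745 million years apart; the first in the Stenian, the second in the Orosirian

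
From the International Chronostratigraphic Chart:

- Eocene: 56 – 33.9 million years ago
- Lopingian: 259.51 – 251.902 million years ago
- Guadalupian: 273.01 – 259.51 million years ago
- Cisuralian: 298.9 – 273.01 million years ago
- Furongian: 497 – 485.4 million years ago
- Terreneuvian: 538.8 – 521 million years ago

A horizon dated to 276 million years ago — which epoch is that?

Cisuralian

276 Ma lies between 298.9 and 273.01 Ma, so it falls in the Cisuralian.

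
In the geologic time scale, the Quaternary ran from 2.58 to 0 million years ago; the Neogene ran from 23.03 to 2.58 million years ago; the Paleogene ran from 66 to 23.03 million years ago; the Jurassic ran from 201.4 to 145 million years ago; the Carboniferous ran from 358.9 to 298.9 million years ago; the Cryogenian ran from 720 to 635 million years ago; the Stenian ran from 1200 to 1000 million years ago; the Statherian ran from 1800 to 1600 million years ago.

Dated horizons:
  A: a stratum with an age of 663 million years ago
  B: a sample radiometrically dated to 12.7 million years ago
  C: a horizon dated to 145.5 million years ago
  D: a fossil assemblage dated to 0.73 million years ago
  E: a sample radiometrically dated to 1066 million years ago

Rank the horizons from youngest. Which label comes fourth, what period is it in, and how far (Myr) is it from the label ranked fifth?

Smaller Ma means younger, so youngest first: D 0.73 < B 12.7 < C 145.5 < A 663 < E 1066.
Counting 4 along gives A (663 Ma); the excerpt puts that inside the Cryogenian, 720–635 Ma.
Next in line is E (1066 Ma), and 1066 − 663 = 403 Myr.

A, in the Cryogenian; 403 million years to E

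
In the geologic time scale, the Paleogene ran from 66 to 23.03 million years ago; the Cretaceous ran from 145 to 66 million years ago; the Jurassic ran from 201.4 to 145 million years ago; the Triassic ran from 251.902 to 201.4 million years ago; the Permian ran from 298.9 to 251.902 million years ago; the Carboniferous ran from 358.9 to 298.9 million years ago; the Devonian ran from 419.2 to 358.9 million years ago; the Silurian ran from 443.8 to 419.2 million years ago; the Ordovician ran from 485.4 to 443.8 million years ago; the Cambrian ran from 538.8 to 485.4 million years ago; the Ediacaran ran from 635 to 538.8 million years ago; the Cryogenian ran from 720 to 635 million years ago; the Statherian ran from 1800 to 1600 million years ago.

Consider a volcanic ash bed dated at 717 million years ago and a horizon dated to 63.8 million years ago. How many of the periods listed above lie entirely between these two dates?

10

The older date is 717 Ma and the younger is 63.8 Ma.
Periods with start < 717 and end > 63.8 Ma: Ediacaran (635–538.8), Cambrian (538.8–485.4), Ordovician (485.4–443.8), Silurian (443.8–419.2), Devonian (419.2–358.9), Carboniferous (358.9–298.9), Permian (298.9–251.902), Triassic (251.902–201.4), Jurassic (201.4–145), Cretaceous (145–66).
That is 10 complete periods.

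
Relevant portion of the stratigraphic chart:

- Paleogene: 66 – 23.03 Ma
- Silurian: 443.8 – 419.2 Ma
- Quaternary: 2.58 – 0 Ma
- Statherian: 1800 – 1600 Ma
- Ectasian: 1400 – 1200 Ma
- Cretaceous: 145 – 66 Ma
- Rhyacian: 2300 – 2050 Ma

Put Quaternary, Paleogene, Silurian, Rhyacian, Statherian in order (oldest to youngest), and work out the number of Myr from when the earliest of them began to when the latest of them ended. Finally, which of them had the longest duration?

From the excerpt: Quaternary 2.58–0; Paleogene 66–23.03; Silurian 443.8–419.2; Rhyacian 2300–2050; Statherian 1800–1600 (Ma).
Larger Ma is earlier, so the oldest is Rhyacian and the youngest is Quaternary; oldest to youngest: Rhyacian, Statherian, Silurian, Paleogene, Quaternary.
Oldest start 2300 minus youngest end 0 gives 2300 Myr overall.
Individual lengths (start − end): Silurian 24.6; Paleogene 42.97; Quaternary 2.58; Statherian 200; Rhyacian 250. The largest is Rhyacian at 250 Myr.

Rhyacian → Statherian → Silurian → Paleogene → Quaternary; total span 2300 Myr; longest is Rhyacian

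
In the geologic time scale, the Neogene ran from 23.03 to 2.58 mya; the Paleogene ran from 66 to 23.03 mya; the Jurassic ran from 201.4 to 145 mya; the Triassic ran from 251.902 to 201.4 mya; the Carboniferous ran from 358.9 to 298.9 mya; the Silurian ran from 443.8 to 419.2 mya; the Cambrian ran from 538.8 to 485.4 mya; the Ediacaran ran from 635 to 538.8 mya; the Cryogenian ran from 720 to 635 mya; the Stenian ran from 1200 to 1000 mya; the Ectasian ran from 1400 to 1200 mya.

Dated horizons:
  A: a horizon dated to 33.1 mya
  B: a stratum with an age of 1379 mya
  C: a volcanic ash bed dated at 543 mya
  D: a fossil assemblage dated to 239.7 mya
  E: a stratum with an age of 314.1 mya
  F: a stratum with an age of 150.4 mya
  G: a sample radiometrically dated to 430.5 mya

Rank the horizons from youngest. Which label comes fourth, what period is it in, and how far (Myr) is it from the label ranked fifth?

E, in the Carboniferous; 116.4 million years to G

Smaller Ma means younger, so youngest first: A 33.1 < F 150.4 < D 239.7 < E 314.1 < G 430.5 < C 543 < B 1379.
Counting 4 along gives E (314.1 Ma); the excerpt puts that inside the Carboniferous, 358.9–298.9 Ma.
Next in line is G (430.5 Ma), and 430.5 − 314.1 = 116.4 Myr.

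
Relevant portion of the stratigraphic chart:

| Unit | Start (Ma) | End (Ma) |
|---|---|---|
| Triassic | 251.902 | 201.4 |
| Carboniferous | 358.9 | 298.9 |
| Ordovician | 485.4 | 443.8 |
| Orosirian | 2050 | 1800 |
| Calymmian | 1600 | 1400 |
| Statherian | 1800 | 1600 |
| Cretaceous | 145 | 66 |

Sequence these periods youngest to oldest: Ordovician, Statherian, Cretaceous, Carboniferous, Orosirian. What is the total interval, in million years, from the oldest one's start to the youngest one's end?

Cretaceous → Carboniferous → Ordovician → Statherian → Orosirian; total span 1984 Myr

Start ages (Ma): Orosirian 2050, Statherian 1800, Ordovician 485.4, Carboniferous 358.9, Cretaceous 145.
Ordered youngest to oldest: Cretaceous, Carboniferous, Ordovician, Statherian, Orosirian.
Span = 2050 − 66 = 1984 Myr.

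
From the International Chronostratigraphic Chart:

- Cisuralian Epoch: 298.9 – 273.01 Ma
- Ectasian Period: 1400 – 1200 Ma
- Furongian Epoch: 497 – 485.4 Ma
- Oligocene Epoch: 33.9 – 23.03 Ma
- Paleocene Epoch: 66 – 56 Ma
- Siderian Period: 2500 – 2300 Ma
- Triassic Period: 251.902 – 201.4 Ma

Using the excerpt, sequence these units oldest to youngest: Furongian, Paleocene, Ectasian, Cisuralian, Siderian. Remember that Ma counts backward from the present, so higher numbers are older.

Siderian, Ectasian, Furongian, Cisuralian, Paleocene

Sorting by start age (descending Ma, since larger Ma = older): Siderian start 2500, Ectasian start 1400, Furongian start 497, Cisuralian start 298.9, Paleocene start 66.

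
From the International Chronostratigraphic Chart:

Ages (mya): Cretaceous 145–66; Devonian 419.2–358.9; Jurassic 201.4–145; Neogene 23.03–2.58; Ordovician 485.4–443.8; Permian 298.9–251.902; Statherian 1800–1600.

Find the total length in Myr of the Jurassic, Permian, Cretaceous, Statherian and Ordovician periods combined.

Duration is start − end for each: (201.4 − 145) + (298.9 − 251.902) + (145 − 66) + (1800 − 1600) + (485.4 − 443.8).
That is 56.4 + 46.998 + 79 + 200 + 41.6, which totals 423.998 million years.

423.998 million years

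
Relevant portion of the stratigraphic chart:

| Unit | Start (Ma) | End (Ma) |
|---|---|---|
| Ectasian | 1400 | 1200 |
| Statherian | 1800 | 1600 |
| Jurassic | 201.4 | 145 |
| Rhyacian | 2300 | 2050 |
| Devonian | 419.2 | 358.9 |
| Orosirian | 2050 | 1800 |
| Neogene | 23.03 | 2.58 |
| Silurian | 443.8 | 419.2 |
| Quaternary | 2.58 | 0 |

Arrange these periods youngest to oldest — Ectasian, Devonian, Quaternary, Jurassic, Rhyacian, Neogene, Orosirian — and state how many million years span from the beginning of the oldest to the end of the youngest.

From the excerpt: Ectasian 1400–1200; Devonian 419.2–358.9; Quaternary 2.58–0; Jurassic 201.4–145; Rhyacian 2300–2050; Neogene 23.03–2.58; Orosirian 2050–1800 (Ma).
Larger Ma is earlier, so the oldest is Rhyacian and the youngest is Quaternary; youngest to oldest: Quaternary, Neogene, Jurassic, Devonian, Ectasian, Orosirian, Rhyacian.
Oldest start 2300 minus youngest end 0 gives 2300 Myr overall.

Quaternary → Neogene → Jurassic → Devonian → Ectasian → Orosirian → Rhyacian; total span 2300 Myr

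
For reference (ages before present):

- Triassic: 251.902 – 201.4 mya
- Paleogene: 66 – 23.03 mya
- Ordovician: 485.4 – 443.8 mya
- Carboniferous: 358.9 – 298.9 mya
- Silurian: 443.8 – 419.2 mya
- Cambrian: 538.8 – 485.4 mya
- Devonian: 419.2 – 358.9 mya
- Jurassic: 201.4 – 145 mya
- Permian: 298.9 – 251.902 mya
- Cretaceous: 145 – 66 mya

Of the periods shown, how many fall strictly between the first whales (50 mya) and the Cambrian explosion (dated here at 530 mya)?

8

530 Ma sits inside the Cambrian (538.8–485.4) and 50 Ma inside the Paleogene (66–23.03); neither of those is wholly between the two dates.
The listed periods lying completely between them are Ordovician, Silurian, Devonian, Carboniferous, Permian, Triassic, Jurassic, Cretaceous — 8 in all.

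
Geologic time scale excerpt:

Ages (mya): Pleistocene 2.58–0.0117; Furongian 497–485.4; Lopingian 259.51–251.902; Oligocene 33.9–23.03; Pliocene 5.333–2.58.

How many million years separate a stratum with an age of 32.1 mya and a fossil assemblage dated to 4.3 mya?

27.8 million years

32.1 − 4.3 = 27.8 million years.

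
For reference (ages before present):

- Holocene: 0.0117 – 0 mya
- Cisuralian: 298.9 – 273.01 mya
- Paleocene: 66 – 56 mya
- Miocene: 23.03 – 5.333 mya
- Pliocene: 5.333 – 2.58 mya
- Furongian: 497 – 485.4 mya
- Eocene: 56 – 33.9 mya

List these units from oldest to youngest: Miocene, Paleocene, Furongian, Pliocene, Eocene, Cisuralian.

The oldest of these is Furongian (starts 497 Ma) and the youngest is Pliocene (ends 2.58 Ma).
In between, by decreasing start age: Cisuralian (298.9), Paleocene (66), Eocene (56), Miocene (23.03).

Furongian, then Cisuralian, then Paleocene, then Eocene, then Miocene, then Pliocene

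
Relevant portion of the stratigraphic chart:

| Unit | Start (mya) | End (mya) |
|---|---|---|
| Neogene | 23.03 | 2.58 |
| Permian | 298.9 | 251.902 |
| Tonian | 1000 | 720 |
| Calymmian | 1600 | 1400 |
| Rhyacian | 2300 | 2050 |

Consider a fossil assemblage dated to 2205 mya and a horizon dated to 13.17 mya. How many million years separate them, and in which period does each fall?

Elapsed time: 2205 − 13.17 = 2191.83 Myr.
2205 Ma lies within 2300–2050 Ma: Rhyacian.
13.17 Ma lies within 23.03–2.58 Ma: Neogene.

2191.83 million years apart; the first in the Rhyacian, the second in the Neogene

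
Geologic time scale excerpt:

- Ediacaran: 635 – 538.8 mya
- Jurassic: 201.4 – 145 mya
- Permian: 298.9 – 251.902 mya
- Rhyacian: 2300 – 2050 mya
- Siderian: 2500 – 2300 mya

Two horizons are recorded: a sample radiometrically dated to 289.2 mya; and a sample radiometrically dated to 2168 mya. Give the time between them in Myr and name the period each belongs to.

Elapsed time: 2168 − 289.2 = 1878.8 Myr.
289.2 Ma lies within 298.9–251.902 Ma: Permian.
2168 Ma lies within 2300–2050 Ma: Rhyacian.

1878.8 million years apart; the first in the Permian, the second in the Rhyacian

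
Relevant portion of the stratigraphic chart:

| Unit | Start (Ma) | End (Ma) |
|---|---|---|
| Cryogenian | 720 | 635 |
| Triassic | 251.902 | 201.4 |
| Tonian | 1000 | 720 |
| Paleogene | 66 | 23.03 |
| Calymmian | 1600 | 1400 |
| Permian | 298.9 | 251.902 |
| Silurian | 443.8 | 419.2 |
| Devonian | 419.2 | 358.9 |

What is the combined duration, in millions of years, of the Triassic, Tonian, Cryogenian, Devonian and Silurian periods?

Duration is start − end for each: (251.902 − 201.4) + (1000 − 720) + (720 − 635) + (419.2 − 358.9) + (443.8 − 419.2).
That is 50.502 + 280 + 85 + 60.3 + 24.6, which totals 500.402 million years.

500.402 million years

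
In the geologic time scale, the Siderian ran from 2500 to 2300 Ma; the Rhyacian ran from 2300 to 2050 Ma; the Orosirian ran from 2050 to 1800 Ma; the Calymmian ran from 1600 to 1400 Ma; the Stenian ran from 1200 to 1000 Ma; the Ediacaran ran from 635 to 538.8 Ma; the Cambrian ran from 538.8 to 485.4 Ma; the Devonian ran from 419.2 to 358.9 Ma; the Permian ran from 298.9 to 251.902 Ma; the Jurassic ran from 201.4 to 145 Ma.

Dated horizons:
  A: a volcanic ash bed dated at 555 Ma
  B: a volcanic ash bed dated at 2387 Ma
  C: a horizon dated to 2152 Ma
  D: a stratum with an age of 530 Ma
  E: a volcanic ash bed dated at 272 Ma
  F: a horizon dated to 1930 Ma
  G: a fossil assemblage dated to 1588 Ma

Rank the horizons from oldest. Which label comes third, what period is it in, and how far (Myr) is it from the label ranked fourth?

Sorted oldest-first by Ma: B (2387), C (2152), F (1930), G (1588), A (555), D (530), E (272).
The third oldest is F at 1930 Ma, which lies in 2050–1800 Ma: the Orosirian.
The fourth oldest is G at 1588 Ma; separation = |1930 − 1588| = 342 Myr.

F, in the Orosirian; 342 million years to G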